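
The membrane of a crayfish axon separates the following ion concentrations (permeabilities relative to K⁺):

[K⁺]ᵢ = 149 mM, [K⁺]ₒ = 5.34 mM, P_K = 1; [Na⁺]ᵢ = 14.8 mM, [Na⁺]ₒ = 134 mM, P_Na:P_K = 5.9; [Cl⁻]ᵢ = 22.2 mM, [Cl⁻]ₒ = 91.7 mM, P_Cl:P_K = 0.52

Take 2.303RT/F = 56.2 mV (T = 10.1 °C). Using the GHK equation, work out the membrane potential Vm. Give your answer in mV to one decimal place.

25.5 mV

Vm = 56.2 · log₁₀[(Σ P·[cation]ₒ + Σ P·[anion]ᵢ) / (Σ P·[cation]ᵢ + Σ P·[anion]ₒ)]
Numerator = 1×5.34 + 5.9×134 + 0.52×22.2 = 807.5
Denominator = 1×149 + 5.9×14.8 + 0.52×91.7 = 284
Vm = 56.2 · log₁₀(2.8432) = 56.2 × (0.4538) = 25.50 mV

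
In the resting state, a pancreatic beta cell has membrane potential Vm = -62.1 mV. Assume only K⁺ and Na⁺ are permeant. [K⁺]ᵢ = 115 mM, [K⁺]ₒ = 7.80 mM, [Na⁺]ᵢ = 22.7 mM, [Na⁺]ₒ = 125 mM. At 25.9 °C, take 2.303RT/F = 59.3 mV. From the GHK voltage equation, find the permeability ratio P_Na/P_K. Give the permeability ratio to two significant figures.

0.020

Let α = P_Na/P_K. GHK: Vm = 59.3·log₁₀[(Kₒ + α·Naₒ)/(Kᵢ + α·Naᵢ)].
10^(Vm/59.3) = 10^(-62.1/59.3) = 0.089698
So 0.089698·(Kᵢ + α·Naᵢ) = Kₒ + α·Naₒ → α = (0.089698·115.0 − 7.8) / (125.0 − 0.089698·22.7)
α = (10.32 − 7.8) / (125.0 − 2.036) = 2.515/123 = 0.02046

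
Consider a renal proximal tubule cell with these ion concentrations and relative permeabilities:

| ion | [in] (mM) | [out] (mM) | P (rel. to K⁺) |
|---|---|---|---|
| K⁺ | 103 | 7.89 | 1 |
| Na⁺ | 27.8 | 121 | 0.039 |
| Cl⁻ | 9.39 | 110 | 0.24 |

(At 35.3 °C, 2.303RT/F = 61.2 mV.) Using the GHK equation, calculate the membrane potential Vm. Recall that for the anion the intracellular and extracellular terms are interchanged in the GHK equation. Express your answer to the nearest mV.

-58 mV

Vm = 61.2 · log₁₀[(Σ P·[cation]ₒ + Σ P·[anion]ᵢ) / (Σ P·[cation]ᵢ + Σ P·[anion]ₒ)]
Numerator = 1×7.89 + 0.039×121 + 0.24×9.39 = 14.86
Denominator = 1×103 + 0.039×27.8 + 0.24×110 = 130.5
Vm = 61.2 · log₁₀(0.1139) = 61.2 × (-0.9435) = -57.74 mV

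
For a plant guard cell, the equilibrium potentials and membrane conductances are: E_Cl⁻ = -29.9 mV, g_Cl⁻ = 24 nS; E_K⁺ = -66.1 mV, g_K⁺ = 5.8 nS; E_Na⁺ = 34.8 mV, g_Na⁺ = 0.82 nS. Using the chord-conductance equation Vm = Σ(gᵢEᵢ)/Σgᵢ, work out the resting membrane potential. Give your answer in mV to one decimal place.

-35.0 mV

Σ gᵢEᵢ = 24·(-29.9) + 5.8·(-66.1) + 0.82·(34.8) = -1072.44
Σ gᵢ = 24 + 5.8 + 0.82 = 30.62
Vm = -1072.44 / 30.62 = -35.02 mV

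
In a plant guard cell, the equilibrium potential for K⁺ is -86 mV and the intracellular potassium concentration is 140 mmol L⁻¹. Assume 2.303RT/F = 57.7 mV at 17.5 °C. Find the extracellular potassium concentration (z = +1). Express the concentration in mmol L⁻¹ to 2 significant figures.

4.5 mmol L⁻¹

Nernst: E = (57.7/1) · log₁₀([out]/[in]), so log₁₀([out]/[in]) = -86.0 × 1 / 57.7 = -1.4905.
[out]/[in] = 10^(-1.4905) = 0.03232.
[out] = 0.03232 × 140 = 4.525 mmol L⁻¹.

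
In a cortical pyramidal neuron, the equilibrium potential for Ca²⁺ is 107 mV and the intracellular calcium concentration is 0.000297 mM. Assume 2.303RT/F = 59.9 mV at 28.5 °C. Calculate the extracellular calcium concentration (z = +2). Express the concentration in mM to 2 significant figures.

Nernst: E = (59.9/2) · log₁₀([out]/[in]), so log₁₀([out]/[in]) = 107.0 × 2 / 59.9 = 3.5726.
[out]/[in] = 10^(3.5726) = 3738.
[out] = 3738 × 0.000297 = 1.11 mM.

1.1 mM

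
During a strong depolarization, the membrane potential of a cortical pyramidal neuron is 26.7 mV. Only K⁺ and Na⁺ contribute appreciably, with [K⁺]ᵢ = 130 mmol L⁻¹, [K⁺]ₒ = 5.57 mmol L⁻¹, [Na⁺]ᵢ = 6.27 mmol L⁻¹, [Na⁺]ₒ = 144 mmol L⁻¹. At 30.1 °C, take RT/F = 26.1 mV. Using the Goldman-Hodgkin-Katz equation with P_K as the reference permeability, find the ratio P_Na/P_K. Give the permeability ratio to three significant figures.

2.81

Let α = P_Na/P_K. GHK: Vm = 26.1·ln[(Kₒ + α·Naₒ)/(Kᵢ + α·Naᵢ)].
e^(Vm/26.1) = e^(26.7/26.1) = 2.7815
So 2.7815·(Kᵢ + α·Naᵢ) = Kₒ + α·Naₒ → α = (2.7815·130.0 − 5.57) / (144.0 − 2.7815·6.27)
α = (361.6 − 5.57) / (144.0 − 17.44) = 356/126.6 = 2.813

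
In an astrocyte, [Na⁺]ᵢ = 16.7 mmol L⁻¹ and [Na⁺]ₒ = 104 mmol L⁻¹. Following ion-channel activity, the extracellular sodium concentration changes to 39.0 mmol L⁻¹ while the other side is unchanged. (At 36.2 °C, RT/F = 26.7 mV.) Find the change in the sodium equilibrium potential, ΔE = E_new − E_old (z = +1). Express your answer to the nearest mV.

-26 mV

E_old = (26.7/1)·ln(104/16.7) = 48.83 mV
E_new = (26.7/1)·ln(39.0/16.7) = 22.65 mV
ΔE = 22.65 − (48.83) = -26.19 mV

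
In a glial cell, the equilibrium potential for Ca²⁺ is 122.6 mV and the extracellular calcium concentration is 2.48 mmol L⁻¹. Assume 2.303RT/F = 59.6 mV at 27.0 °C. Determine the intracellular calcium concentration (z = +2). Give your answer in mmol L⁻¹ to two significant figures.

Nernst: E = (59.6/2) · log₁₀([out]/[in]), so log₁₀([out]/[in]) = 122.6 × 2 / 59.6 = 4.1141.
[out]/[in] = 10^(4.1141) = 1.3e+04.
[in] = 2.48 / 1.3e+04 = 0.0001907 mmol L⁻¹.

0.00019 mmol L⁻¹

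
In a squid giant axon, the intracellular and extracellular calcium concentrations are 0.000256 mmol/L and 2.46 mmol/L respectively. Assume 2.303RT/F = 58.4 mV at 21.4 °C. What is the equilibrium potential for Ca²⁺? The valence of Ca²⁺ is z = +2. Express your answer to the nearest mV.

116 mV

E = (58.4/z) · log₁₀([Ca²⁺]_out/[Ca²⁺]_in) with z = +2.
= (58.4/2) · log₁₀(2.46/0.000256) = 29.20 · log₁₀(9609)
= 29.20 · (3.9827) = 116.29 mV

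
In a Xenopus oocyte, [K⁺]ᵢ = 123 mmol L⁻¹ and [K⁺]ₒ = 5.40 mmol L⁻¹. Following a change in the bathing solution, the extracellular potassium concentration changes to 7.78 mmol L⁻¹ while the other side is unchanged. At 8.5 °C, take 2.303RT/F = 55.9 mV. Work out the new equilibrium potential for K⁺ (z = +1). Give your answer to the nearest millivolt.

-67 mV

After the shift: [K⁺]_out = 7.78, [K⁺]_in = 123 mmol L⁻¹.
E_new = (55.9/1)·log₁₀(7.78/123) = 55.90 · (-1.1989) = -67.02 mV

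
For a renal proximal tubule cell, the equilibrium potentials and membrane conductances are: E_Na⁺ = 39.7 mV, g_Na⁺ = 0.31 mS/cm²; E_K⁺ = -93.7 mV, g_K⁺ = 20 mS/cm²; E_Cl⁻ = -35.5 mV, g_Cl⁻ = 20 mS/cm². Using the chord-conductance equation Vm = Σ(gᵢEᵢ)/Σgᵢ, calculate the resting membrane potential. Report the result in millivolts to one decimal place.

-63.8 mV

Σ gᵢEᵢ = 0.31·(39.7) + 20·(-93.7) + 20·(-35.5) = -2571.69
Σ gᵢ = 0.31 + 20 + 20 = 40.31
Vm = -2571.69 / 40.31 = -63.80 mV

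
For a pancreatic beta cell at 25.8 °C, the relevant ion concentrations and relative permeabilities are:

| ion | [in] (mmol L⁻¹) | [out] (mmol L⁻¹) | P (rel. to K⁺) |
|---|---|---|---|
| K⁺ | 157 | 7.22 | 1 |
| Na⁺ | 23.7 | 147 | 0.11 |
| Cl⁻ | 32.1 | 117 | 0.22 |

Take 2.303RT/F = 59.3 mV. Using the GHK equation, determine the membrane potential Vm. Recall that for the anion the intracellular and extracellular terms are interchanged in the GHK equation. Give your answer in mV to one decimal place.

-46.5 mV

Vm = 59.3 · log₁₀[(Σ P·[cation]ₒ + Σ P·[anion]ᵢ) / (Σ P·[cation]ᵢ + Σ P·[anion]ₒ)]
Numerator = 1×7.22 + 0.11×147 + 0.22×32.1 = 30.45
Denominator = 1×157 + 0.11×23.7 + 0.22×117 = 185.3
Vm = 59.3 · log₁₀(0.1643) = 59.3 × (-0.7844) = -46.51 mV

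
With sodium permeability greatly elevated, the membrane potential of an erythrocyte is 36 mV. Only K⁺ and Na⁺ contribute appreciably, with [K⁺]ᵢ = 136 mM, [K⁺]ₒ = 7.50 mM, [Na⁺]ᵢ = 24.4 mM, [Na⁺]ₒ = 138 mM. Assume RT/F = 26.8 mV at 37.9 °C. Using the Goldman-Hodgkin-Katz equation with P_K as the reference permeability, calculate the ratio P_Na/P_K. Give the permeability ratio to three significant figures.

Let α = P_Na/P_K. GHK: Vm = 26.8·ln[(Kₒ + α·Naₒ)/(Kᵢ + α·Naᵢ)].
e^(Vm/26.8) = e^(36.0/26.8) = 3.8316
So 3.8316·(Kᵢ + α·Naᵢ) = Kₒ + α·Naₒ → α = (3.8316·136.0 − 7.5) / (138.0 − 3.8316·24.4)
α = (521.1 − 7.5) / (138.0 − 93.49) = 513.6/44.51 = 11.54

11.5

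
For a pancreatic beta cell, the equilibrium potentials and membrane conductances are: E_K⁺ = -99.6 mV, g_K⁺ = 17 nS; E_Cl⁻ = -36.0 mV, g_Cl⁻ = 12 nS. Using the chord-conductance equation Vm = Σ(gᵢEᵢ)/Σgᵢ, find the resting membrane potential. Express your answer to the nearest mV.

-73 mV

Σ gᵢEᵢ = 17·(-99.6) + 12·(-36.0) = -2125.20
Σ gᵢ = 17 + 12 = 29
Vm = -2125.20 / 29 = -73.28 mV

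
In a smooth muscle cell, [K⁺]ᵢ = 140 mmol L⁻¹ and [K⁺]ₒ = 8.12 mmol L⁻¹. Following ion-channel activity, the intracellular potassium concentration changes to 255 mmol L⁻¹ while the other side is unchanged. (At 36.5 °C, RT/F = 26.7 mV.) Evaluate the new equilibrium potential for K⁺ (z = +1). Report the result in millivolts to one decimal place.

-92.0 mV

After the shift: [K⁺]_out = 8.12, [K⁺]_in = 255 mmol L⁻¹.
E_new = (26.7/1)·ln(8.12/255) = 26.70 · (-3.4469) = -92.03 mV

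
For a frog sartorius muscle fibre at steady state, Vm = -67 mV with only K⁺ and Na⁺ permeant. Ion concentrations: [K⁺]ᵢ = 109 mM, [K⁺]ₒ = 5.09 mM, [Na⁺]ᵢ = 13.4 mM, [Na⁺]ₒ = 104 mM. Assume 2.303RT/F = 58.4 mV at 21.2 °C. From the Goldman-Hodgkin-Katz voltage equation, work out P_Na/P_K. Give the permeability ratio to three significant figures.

Let α = P_Na/P_K. GHK: Vm = 58.4·log₁₀[(Kₒ + α·Naₒ)/(Kᵢ + α·Naᵢ)].
10^(Vm/58.4) = 10^(-67.0/58.4) = 0.071243
So 0.071243·(Kᵢ + α·Naᵢ) = Kₒ + α·Naₒ → α = (0.071243·109.0 − 5.09) / (104.0 − 0.071243·13.4)
α = (7.765 − 5.09) / (104.0 − 0.9547) = 2.675/103 = 0.02596

0.0260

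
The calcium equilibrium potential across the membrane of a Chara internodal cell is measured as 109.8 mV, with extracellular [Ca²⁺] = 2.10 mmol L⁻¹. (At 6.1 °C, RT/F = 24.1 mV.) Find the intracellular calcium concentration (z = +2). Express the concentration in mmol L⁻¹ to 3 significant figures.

Nernst: E = (24.1/2) · ln([out]/[in]), so ln([out]/[in]) = 109.8 × 2 / 24.1 = 9.1120.
[out]/[in] = e^(9.1120) = 9064.
[in] = 2.10 / 9064 = 0.0002317 mmol L⁻¹.

0.000232 mmol L⁻¹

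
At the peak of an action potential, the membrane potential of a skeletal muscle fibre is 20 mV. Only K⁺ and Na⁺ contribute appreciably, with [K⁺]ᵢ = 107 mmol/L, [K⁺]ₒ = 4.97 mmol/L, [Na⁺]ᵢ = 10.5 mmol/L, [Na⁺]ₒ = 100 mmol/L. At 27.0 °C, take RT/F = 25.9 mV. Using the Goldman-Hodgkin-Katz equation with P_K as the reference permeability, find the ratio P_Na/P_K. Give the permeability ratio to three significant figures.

2.93

Let α = P_Na/P_K. GHK: Vm = 25.9·ln[(Kₒ + α·Naₒ)/(Kᵢ + α·Naᵢ)].
e^(Vm/25.9) = e^(20.0/25.9) = 2.1645
So 2.1645·(Kᵢ + α·Naᵢ) = Kₒ + α·Naₒ → α = (2.1645·107.0 − 4.97) / (100.0 − 2.1645·10.5)
α = (231.6 − 4.97) / (100.0 − 22.73) = 226.6/77.27 = 2.933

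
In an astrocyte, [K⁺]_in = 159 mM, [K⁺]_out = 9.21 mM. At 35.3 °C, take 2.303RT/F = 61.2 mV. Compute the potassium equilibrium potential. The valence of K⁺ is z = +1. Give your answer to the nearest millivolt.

-76 mV

E = (61.2/z) · log₁₀([K⁺]_out/[K⁺]_in) with z = +1.
= (61.2/1) · log₁₀(9.21/159) = 61.20 · log₁₀(0.05792)
= 61.20 · (-1.2371) = -75.71 mV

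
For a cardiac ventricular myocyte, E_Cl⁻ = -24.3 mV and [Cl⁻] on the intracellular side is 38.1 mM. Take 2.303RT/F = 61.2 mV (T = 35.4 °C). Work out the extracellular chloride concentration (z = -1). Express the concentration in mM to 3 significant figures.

95.1 mM

Nernst: E = (61.2/-1) · log₁₀([out]/[in]), so log₁₀([out]/[in]) = -24.3 × -1 / 61.2 = 0.3971.
[out]/[in] = 10^(0.3971) = 2.495.
[out] = 2.495 × 38.1 = 95.06 mM.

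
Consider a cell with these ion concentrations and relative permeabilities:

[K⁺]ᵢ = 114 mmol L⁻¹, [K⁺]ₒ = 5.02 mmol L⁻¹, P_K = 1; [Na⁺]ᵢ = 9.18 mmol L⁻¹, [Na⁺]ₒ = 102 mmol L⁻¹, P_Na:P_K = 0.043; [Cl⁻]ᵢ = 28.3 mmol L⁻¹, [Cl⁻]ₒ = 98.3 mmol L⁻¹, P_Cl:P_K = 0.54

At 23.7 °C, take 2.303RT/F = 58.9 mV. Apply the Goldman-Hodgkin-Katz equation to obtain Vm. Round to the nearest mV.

Vm = 58.9 · log₁₀[(Σ P·[cation]ₒ + Σ P·[anion]ᵢ) / (Σ P·[cation]ᵢ + Σ P·[anion]ₒ)]
Numerator = 1×5.02 + 0.043×102 + 0.54×28.3 = 24.69
Denominator = 1×114 + 0.043×9.18 + 0.54×98.3 = 167.5
Vm = 58.9 · log₁₀(0.14741) = 58.9 × (-0.8315) = -48.97 mV

-49 mV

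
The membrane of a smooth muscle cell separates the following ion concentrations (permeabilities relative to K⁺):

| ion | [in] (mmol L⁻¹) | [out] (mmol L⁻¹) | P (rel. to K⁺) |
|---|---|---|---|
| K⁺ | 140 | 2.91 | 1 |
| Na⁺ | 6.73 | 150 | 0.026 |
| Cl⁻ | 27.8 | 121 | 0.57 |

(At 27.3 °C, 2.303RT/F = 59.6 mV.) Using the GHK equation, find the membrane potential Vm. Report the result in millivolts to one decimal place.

-57.5 mV

Vm = 59.6 · log₁₀[(Σ P·[cation]ₒ + Σ P·[anion]ᵢ) / (Σ P·[cation]ᵢ + Σ P·[anion]ₒ)]
Numerator = 1×2.91 + 0.026×150 + 0.57×27.8 = 22.66
Denominator = 1×140 + 0.026×6.73 + 0.57×121 = 209.1
Vm = 59.6 · log₁₀(0.10833) = 59.6 × (-0.9653) = -57.53 mV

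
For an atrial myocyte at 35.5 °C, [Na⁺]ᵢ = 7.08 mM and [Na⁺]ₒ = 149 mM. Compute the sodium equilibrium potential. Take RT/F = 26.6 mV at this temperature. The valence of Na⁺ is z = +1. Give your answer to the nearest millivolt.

81 mV

E = (26.6/z) · ln([Na⁺]_out/[Na⁺]_in) with z = +1.
= (26.6/1) · ln(149/7.08) = 26.60 · ln(21.05)
= 26.60 · (3.0467) = 81.04 mV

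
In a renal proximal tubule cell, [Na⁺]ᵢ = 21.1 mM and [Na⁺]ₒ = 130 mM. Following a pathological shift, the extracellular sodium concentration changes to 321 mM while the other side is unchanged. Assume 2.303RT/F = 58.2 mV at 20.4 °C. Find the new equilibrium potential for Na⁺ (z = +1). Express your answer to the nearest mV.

69 mV

After the shift: [Na⁺]_out = 321, [Na⁺]_in = 21.1 mM.
E_new = (58.2/1)·log₁₀(321/21.1) = 58.20 · (1.1822) = 68.81 mV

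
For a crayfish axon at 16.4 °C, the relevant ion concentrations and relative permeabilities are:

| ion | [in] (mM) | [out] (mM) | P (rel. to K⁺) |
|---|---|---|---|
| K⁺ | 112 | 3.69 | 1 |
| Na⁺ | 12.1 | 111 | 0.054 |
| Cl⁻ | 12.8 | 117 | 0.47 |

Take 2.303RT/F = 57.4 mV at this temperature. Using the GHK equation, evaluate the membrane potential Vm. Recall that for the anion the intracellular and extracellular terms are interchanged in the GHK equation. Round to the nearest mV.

-59 mV

Vm = 57.4 · log₁₀[(Σ P·[cation]ₒ + Σ P·[anion]ᵢ) / (Σ P·[cation]ᵢ + Σ P·[anion]ₒ)]
Numerator = 1×3.69 + 0.054×111 + 0.47×12.8 = 15.7
Denominator = 1×112 + 0.054×12.1 + 0.47×117 = 167.6
Vm = 57.4 · log₁₀(0.093651) = 57.4 × (-1.0285) = -59.04 mV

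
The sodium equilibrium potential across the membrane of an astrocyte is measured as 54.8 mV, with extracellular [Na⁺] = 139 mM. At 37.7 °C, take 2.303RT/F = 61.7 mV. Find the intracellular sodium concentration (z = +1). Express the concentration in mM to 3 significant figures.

18.0 mM

Nernst: E = (61.7/1) · log₁₀([out]/[in]), so log₁₀([out]/[in]) = 54.8 × 1 / 61.7 = 0.8882.
[out]/[in] = 10^(0.8882) = 7.73.
[in] = 139 / 7.73 = 17.98 mM.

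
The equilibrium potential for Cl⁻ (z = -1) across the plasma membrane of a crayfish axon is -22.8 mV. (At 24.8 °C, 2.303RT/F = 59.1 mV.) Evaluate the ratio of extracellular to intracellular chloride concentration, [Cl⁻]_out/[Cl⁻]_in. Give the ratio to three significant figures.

2.43

log₁₀([out]/[in]) = E·z/(59.1) = -22.8 × -1 / 59.1 = 0.3858
[out]/[in] = 10^(0.3858) = 2.431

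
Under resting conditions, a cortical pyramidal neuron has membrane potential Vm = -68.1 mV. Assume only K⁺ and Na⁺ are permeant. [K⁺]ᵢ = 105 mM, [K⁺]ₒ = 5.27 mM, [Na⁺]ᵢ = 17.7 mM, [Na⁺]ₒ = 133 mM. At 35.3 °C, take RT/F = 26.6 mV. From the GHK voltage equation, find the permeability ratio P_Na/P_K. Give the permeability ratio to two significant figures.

0.022

Let α = P_Na/P_K. GHK: Vm = 26.6·ln[(Kₒ + α·Naₒ)/(Kᵢ + α·Naᵢ)].
e^(Vm/26.6) = e^(-68.1/26.6) = 0.077293
So 0.077293·(Kᵢ + α·Naᵢ) = Kₒ + α·Naₒ → α = (0.077293·105.0 − 5.27) / (133.0 − 0.077293·17.7)
α = (8.116 − 5.27) / (133.0 − 1.368) = 2.846/131.6 = 0.02162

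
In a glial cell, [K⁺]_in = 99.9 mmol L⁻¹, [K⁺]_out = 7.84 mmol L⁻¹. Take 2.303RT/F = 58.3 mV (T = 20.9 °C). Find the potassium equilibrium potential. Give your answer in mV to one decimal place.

E = (58.3/z) · log₁₀([K⁺]_out/[K⁺]_in) with z = +1.
= (58.3/1) · log₁₀(7.84/99.9) = 58.30 · log₁₀(0.07848)
= 58.30 · (-1.1052) = -64.44 mV

-64.4 mV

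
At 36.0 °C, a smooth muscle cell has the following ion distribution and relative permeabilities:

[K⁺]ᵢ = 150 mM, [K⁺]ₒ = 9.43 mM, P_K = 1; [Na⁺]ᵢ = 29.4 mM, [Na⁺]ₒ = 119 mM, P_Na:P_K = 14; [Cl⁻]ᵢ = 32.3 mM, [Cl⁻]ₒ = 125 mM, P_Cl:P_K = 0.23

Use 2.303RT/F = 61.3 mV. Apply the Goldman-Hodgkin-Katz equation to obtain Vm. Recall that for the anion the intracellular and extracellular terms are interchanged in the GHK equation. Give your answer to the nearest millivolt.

28 mV

Vm = 61.3 · log₁₀[(Σ P·[cation]ₒ + Σ P·[anion]ᵢ) / (Σ P·[cation]ᵢ + Σ P·[anion]ₒ)]
Numerator = 1×9.43 + 14×119 + 0.23×32.3 = 1683
Denominator = 1×150 + 14×29.4 + 0.23×125 = 590.3
Vm = 61.3 · log₁₀(2.8506) = 61.3 × (0.4549) = 27.89 mV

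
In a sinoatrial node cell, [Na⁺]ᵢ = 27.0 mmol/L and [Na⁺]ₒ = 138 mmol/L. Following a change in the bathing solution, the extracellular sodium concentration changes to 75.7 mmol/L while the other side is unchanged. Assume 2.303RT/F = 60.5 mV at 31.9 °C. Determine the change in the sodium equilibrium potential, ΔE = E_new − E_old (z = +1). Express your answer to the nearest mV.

-16 mV

E_old = (60.5/1)·log₁₀(138/27.0) = 42.87 mV
E_new = (60.5/1)·log₁₀(75.7/27.0) = 27.09 mV
ΔE = 27.09 − (42.87) = -15.78 mV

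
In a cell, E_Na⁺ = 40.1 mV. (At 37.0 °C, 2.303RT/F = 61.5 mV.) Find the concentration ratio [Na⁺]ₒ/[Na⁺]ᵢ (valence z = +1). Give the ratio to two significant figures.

log₁₀([out]/[in]) = E·z/(61.5) = 40.1 × 1 / 61.5 = 0.6520
[out]/[in] = 10^(0.6520) = 4.488

4.5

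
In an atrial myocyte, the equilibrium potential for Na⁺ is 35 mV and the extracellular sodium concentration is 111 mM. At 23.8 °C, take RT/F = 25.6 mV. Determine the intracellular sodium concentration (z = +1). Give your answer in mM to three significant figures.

28.3 mM

Nernst: E = (25.6/1) · ln([out]/[in]), so ln([out]/[in]) = 35.0 × 1 / 25.6 = 1.3672.
[out]/[in] = e^(1.3672) = 3.924.
[in] = 111 / 3.924 = 28.29 mM.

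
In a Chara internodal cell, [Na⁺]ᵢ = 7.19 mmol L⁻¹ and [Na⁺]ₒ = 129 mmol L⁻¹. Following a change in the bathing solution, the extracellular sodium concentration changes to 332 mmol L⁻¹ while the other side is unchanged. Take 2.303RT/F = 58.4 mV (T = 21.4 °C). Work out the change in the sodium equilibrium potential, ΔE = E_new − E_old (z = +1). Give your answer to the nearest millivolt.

E_old = (58.4/1)·log₁₀(129/7.19) = 73.23 mV
E_new = (58.4/1)·log₁₀(332/7.19) = 97.20 mV
ΔE = 97.20 − (73.23) = 23.98 mV

24 mV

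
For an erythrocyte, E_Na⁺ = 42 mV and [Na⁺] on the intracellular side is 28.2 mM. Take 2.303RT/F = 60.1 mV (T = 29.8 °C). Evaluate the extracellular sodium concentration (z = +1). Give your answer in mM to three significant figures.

Nernst: E = (60.1/1) · log₁₀([out]/[in]), so log₁₀([out]/[in]) = 42.0 × 1 / 60.1 = 0.6988.
[out]/[in] = 10^(0.6988) = 4.998.
[out] = 4.998 × 28.2 = 141 mM.

141 mM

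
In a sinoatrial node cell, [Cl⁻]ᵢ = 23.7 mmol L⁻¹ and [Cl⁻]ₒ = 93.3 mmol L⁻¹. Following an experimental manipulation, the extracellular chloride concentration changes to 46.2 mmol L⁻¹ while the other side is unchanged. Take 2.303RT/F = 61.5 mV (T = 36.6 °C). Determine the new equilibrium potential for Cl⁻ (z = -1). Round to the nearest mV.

-18 mV

After the shift: [Cl⁻]_out = 46.2, [Cl⁻]_in = 23.7 mmol L⁻¹.
E_new = (61.5/-1)·log₁₀(46.2/23.7) = -61.50 · (0.2899) = -17.83 mV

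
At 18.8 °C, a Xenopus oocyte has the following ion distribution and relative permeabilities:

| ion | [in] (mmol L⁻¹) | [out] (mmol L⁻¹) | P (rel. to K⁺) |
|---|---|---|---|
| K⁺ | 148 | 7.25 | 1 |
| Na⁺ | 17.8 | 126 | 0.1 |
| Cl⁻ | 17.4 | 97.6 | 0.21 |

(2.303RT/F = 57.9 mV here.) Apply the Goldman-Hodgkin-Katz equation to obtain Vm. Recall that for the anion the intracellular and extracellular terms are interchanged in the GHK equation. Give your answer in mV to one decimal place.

-49.8 mV

Vm = 57.9 · log₁₀[(Σ P·[cation]ₒ + Σ P·[anion]ᵢ) / (Σ P·[cation]ᵢ + Σ P·[anion]ₒ)]
Numerator = 1×7.25 + 0.1×126 + 0.21×17.4 = 23.5
Denominator = 1×148 + 0.1×17.8 + 0.21×97.6 = 170.3
Vm = 57.9 · log₁₀(0.13803) = 57.9 × (-0.8600) = -49.79 mV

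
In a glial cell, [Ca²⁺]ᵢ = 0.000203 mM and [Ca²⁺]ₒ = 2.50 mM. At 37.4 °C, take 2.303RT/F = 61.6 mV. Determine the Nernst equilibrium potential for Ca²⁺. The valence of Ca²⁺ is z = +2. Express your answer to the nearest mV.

E = (61.6/z) · log₁₀([Ca²⁺]_out/[Ca²⁺]_in) with z = +2.
= (61.6/2) · log₁₀(2.50/0.000203) = 30.80 · log₁₀(1.232e+04)
= 30.80 · (4.0904) = 125.99 mV

126 mV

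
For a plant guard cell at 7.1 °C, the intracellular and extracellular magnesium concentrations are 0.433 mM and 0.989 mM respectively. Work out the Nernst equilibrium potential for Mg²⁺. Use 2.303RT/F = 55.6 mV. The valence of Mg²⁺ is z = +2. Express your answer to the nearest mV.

10 mV

E = (55.6/z) · log₁₀([Mg²⁺]_out/[Mg²⁺]_in) with z = +2.
= (55.6/2) · log₁₀(0.989/0.433) = 27.80 · log₁₀(2.284)
= 27.80 · (0.3587) = 9.97 mV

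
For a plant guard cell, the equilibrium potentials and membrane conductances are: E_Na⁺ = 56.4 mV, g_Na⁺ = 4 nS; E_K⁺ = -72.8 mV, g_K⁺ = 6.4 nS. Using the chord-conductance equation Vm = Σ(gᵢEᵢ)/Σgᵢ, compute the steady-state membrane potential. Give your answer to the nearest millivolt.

-23 mV

Σ gᵢEᵢ = 4·(56.4) + 6.4·(-72.8) = -240.32
Σ gᵢ = 4 + 6.4 = 10.4
Vm = -240.32 / 10.4 = -23.11 mV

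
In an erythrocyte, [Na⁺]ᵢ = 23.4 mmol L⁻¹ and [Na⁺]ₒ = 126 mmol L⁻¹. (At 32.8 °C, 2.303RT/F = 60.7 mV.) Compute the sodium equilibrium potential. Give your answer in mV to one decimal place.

E = (60.7/z) · log₁₀([Na⁺]_out/[Na⁺]_in) with z = +1.
= (60.7/1) · log₁₀(126/23.4) = 60.70 · log₁₀(5.385)
= 60.70 · (0.7312) = 44.38 mV

44.4 mV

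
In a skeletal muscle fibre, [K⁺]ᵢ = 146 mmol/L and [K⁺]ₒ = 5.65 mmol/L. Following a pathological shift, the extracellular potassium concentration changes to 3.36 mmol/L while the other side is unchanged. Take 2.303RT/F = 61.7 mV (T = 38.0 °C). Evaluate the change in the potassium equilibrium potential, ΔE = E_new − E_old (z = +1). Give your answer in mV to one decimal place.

E_old = (61.7/1)·log₁₀(5.65/146) = -87.14 mV
E_new = (61.7/1)·log₁₀(3.36/146) = -101.07 mV
ΔE = -101.07 − (-87.14) = -13.93 mV

-13.9 mV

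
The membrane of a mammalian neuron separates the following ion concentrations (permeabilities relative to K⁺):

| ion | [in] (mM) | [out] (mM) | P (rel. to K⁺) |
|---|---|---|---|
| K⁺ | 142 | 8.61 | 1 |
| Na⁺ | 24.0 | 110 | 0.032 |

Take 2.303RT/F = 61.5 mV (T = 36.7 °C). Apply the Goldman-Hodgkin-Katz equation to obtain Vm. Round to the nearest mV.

Vm = 61.5 · log₁₀[(Σ P·[cation]ₒ + Σ P·[anion]ᵢ) / (Σ P·[cation]ᵢ + Σ P·[anion]ₒ)]
Numerator = 1×8.61 + 0.032×110 = 12.13
Denominator = 1×142 + 0.032×24.0 = 142.8
Vm = 61.5 · log₁₀(0.084963) = 61.5 × (-1.0708) = -65.85 mV

-66 mV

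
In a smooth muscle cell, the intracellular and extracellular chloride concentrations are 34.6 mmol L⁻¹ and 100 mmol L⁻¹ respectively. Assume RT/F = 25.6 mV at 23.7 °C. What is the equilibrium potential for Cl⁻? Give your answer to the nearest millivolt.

-27 mV

E = (25.6/z) · ln([Cl⁻]_out/[Cl⁻]_in) with z = -1.
For an anion, dividing by z = -1 reverses the sign.
= (25.6/-1) · ln(100/34.6) = -25.60 · ln(2.89)
= -25.60 · (1.0613) = -27.17 mV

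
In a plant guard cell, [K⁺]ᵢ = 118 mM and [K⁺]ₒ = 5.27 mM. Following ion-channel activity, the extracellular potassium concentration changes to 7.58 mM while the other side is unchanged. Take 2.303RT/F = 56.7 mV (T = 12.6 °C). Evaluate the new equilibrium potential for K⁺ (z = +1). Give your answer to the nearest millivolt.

After the shift: [K⁺]_out = 7.58, [K⁺]_in = 118 mM.
E_new = (56.7/1)·log₁₀(7.58/118) = 56.70 · (-1.1922) = -67.60 mV

-68 mV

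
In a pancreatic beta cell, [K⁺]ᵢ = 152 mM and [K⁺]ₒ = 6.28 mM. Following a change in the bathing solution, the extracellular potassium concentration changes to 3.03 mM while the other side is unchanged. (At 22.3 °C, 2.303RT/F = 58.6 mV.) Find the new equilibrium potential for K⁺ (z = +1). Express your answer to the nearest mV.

-100 mV

After the shift: [K⁺]_out = 3.03, [K⁺]_in = 152 mM.
E_new = (58.6/1)·log₁₀(3.03/152) = 58.60 · (-1.7004) = -99.64 mV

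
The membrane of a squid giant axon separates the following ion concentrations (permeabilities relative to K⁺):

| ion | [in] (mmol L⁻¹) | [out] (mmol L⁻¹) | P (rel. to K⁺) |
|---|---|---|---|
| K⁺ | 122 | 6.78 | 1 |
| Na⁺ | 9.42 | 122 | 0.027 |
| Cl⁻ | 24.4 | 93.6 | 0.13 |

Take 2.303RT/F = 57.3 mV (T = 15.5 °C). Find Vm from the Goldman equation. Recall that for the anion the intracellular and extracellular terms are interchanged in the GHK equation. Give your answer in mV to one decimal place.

-57.7 mV

Vm = 57.3 · log₁₀[(Σ P·[cation]ₒ + Σ P·[anion]ᵢ) / (Σ P·[cation]ᵢ + Σ P·[anion]ₒ)]
Numerator = 1×6.78 + 0.027×122 + 0.13×24.4 = 13.25
Denominator = 1×122 + 0.027×9.42 + 0.13×93.6 = 134.4
Vm = 57.3 · log₁₀(0.09854) = 57.3 × (-1.0064) = -57.67 mV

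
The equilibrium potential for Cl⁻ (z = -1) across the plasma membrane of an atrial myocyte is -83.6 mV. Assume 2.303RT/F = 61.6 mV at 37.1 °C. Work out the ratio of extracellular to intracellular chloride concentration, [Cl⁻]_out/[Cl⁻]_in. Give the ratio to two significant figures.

log₁₀([out]/[in]) = E·z/(61.6) = -83.6 × -1 / 61.6 = 1.3571
[out]/[in] = 10^(1.3571) = 22.76

23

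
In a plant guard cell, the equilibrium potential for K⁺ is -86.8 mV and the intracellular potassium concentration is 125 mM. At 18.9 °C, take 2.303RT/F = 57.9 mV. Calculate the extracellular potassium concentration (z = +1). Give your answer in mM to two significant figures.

4.0 mM

Nernst: E = (57.9/1) · log₁₀([out]/[in]), so log₁₀([out]/[in]) = -86.8 × 1 / 57.9 = -1.4991.
[out]/[in] = 10^(-1.4991) = 0.03169.
[out] = 0.03169 × 125 = 3.961 mM.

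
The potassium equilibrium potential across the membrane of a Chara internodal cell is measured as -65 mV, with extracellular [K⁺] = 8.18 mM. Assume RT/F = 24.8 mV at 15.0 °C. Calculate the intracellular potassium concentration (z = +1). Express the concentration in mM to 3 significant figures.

Nernst: E = (24.8/1) · ln([out]/[in]), so ln([out]/[in]) = -65.0 × 1 / 24.8 = -2.6210.
[out]/[in] = e^(-2.6210) = 0.07273.
[in] = 8.18 / 0.07273 = 112.5 mM.

112 mM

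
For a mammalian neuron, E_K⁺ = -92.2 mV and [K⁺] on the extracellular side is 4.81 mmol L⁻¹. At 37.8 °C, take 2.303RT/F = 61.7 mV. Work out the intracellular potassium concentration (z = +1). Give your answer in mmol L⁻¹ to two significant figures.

Nernst: E = (61.7/1) · log₁₀([out]/[in]), so log₁₀([out]/[in]) = -92.2 × 1 / 61.7 = -1.4943.
[out]/[in] = 10^(-1.4943) = 0.03204.
[in] = 4.81 / 0.03204 = 150.1 mmol L⁻¹.

150 mmol L⁻¹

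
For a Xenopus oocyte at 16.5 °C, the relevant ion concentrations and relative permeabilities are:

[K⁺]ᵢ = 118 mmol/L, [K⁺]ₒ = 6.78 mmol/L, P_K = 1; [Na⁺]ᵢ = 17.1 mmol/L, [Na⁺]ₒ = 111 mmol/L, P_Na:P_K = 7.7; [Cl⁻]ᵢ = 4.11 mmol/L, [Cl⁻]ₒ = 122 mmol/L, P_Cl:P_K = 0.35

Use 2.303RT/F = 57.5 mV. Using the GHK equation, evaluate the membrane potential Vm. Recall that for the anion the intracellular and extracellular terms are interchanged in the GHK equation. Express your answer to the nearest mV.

Vm = 57.5 · log₁₀[(Σ P·[cation]ₒ + Σ P·[anion]ᵢ) / (Σ P·[cation]ᵢ + Σ P·[anion]ₒ)]
Numerator = 1×6.78 + 7.7×111 + 0.35×4.11 = 862.9
Denominator = 1×118 + 7.7×17.1 + 0.35×122 = 292.4
Vm = 57.5 · log₁₀(2.9515) = 57.5 × (0.4700) = 27.03 mV

27 mV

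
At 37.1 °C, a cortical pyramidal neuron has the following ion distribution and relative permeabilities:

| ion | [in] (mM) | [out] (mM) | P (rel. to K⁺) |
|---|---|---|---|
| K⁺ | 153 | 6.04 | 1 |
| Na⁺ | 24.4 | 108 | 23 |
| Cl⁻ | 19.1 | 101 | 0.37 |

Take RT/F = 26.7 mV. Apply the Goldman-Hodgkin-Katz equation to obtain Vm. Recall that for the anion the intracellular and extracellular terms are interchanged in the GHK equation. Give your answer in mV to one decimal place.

32.1 mV

Vm = 26.7 · ln[(Σ P·[cation]ₒ + Σ P·[anion]ᵢ) / (Σ P·[cation]ᵢ + Σ P·[anion]ₒ)]
Numerator = 1×6.04 + 23×108 + 0.37×19.1 = 2497
Denominator = 1×153 + 23×24.4 + 0.37×101 = 751.6
Vm = 26.7 · ln(3.3225) = 26.7 × (1.2007) = 32.06 mV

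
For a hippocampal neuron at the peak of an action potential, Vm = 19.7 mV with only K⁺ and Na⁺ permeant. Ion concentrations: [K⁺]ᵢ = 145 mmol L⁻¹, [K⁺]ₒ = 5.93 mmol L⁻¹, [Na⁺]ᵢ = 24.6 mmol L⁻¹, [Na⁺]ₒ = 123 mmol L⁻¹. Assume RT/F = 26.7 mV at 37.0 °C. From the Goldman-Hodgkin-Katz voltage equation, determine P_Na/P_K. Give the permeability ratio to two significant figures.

Let α = P_Na/P_K. GHK: Vm = 26.7·ln[(Kₒ + α·Naₒ)/(Kᵢ + α·Naᵢ)].
e^(Vm/26.7) = e^(19.7/26.7) = 2.0914
So 2.0914·(Kᵢ + α·Naᵢ) = Kₒ + α·Naₒ → α = (2.0914·145.0 − 5.93) / (123.0 − 2.0914·24.6)
α = (303.3 − 5.93) / (123.0 − 51.45) = 297.3/71.55 = 4.155

4.2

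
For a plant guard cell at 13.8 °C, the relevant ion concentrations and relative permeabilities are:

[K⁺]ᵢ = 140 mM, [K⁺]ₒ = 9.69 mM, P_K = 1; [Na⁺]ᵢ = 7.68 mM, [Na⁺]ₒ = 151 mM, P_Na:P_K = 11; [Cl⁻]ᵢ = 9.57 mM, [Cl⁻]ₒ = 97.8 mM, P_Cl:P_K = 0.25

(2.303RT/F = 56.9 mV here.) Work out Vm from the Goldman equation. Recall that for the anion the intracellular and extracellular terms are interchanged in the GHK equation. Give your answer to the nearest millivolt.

Vm = 56.9 · log₁₀[(Σ P·[cation]ₒ + Σ P·[anion]ᵢ) / (Σ P·[cation]ᵢ + Σ P·[anion]ₒ)]
Numerator = 1×9.69 + 11×151 + 0.25×9.57 = 1673
Denominator = 1×140 + 11×7.68 + 0.25×97.8 = 248.9
Vm = 56.9 · log₁₀(6.7211) = 56.9 × (0.8274) = 47.08 mV

47 mV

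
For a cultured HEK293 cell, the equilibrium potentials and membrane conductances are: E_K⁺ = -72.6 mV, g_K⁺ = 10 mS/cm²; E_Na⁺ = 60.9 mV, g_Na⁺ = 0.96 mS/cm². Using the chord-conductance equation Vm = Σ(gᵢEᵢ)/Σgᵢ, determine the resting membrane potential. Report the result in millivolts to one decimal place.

Σ gᵢEᵢ = 10·(-72.6) + 0.96·(60.9) = -667.54
Σ gᵢ = 10 + 0.96 = 10.96
Vm = -667.54 / 10.96 = -60.91 mV

-60.9 mV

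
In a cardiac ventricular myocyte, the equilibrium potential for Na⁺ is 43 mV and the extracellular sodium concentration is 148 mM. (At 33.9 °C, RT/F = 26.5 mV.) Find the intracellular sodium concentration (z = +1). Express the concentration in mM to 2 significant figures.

Nernst: E = (26.5/1) · ln([out]/[in]), so ln([out]/[in]) = 43.0 × 1 / 26.5 = 1.6226.
[out]/[in] = e^(1.6226) = 5.066.
[in] = 148 / 5.066 = 29.21 mM.

29 mM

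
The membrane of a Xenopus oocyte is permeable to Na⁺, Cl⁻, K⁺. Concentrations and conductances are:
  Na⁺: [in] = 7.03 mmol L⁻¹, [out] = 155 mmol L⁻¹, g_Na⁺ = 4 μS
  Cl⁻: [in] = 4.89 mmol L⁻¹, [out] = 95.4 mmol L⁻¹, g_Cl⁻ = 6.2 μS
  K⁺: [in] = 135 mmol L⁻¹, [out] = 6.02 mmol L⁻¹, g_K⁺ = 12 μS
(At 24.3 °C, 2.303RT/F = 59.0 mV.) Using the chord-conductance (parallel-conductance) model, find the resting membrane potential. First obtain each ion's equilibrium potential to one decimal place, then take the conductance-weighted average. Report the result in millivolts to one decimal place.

E_Na⁺ = (59.0/1)·log₁₀(155/7.03) = 79.3 mV
E_Cl⁻ = (59.0/-1)·log₁₀(95.4/4.89) = -76.1 mV
E_K⁺ = (59.0/1)·log₁₀(6.02/135) = -79.7 mV
Vm = (Σ gᵢEᵢ)/(Σ gᵢ) = (4·79.3 + 6.2·-76.1 + 12·-79.7) / (4 + 6.2 + 12)
= -1111.02 / 22.2 = -50.05 mV

-50.0 mV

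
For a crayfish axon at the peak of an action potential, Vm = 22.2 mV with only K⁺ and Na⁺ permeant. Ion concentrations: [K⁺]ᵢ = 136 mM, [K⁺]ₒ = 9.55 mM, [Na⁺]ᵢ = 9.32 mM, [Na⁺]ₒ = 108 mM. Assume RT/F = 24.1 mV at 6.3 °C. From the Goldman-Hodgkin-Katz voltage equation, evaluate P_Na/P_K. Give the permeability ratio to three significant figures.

3.93

Let α = P_Na/P_K. GHK: Vm = 24.1·ln[(Kₒ + α·Naₒ)/(Kᵢ + α·Naᵢ)].
e^(Vm/24.1) = e^(22.2/24.1) = 2.5122
So 2.5122·(Kᵢ + α·Naᵢ) = Kₒ + α·Naₒ → α = (2.5122·136.0 − 9.55) / (108.0 − 2.5122·9.32)
α = (341.7 − 9.55) / (108.0 − 23.41) = 332.1/84.59 = 3.926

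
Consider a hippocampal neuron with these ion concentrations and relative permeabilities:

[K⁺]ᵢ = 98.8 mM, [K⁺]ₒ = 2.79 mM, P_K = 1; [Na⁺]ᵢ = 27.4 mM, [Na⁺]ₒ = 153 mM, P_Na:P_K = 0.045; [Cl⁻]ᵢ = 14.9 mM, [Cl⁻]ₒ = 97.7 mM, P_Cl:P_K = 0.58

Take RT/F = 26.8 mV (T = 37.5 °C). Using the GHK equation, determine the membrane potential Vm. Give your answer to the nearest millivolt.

Vm = 26.8 · ln[(Σ P·[cation]ₒ + Σ P·[anion]ᵢ) / (Σ P·[cation]ᵢ + Σ P·[anion]ₒ)]
Numerator = 1×2.79 + 0.045×153 + 0.58×14.9 = 18.32
Denominator = 1×98.8 + 0.045×27.4 + 0.58×97.7 = 156.7
Vm = 26.8 · ln(0.11689) = 26.8 × (-2.1465) = -57.53 mV

-58 mV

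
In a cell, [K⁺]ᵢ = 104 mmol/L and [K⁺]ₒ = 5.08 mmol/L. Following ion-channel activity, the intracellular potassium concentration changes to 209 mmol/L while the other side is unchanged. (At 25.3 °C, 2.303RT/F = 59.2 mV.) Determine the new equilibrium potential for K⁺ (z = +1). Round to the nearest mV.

After the shift: [K⁺]_out = 5.08, [K⁺]_in = 209 mmol/L.
E_new = (59.2/1)·log₁₀(5.08/209) = 59.20 · (-1.6143) = -95.57 mV

-96 mV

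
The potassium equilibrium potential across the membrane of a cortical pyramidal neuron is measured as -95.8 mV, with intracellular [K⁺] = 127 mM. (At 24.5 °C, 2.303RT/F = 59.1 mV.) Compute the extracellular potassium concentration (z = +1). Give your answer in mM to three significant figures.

Nernst: E = (59.1/1) · log₁₀([out]/[in]), so log₁₀([out]/[in]) = -95.8 × 1 / 59.1 = -1.6210.
[out]/[in] = 10^(-1.6210) = 0.02393.
[out] = 0.02393 × 127 = 3.04 mM.

3.04 mM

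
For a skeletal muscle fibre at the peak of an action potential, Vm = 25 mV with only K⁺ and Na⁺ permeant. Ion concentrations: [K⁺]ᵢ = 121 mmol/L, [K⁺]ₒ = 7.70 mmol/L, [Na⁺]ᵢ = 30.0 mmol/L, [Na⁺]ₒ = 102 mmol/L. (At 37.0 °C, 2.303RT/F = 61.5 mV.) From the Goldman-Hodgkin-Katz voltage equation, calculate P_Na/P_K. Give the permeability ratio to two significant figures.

12

Let α = P_Na/P_K. GHK: Vm = 61.5·log₁₀[(Kₒ + α·Naₒ)/(Kᵢ + α·Naᵢ)].
10^(Vm/61.5) = 10^(25.0/61.5) = 2.5498
So 2.5498·(Kᵢ + α·Naᵢ) = Kₒ + α·Naₒ → α = (2.5498·121.0 − 7.7) / (102.0 − 2.5498·30.0)
α = (308.5 − 7.7) / (102.0 − 76.49) = 300.8/25.51 = 11.79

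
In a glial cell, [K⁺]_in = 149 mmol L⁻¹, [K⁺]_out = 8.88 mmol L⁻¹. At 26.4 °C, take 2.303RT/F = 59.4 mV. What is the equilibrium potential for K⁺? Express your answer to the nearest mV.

E = (59.4/z) · log₁₀([K⁺]_out/[K⁺]_in) with z = +1.
= (59.4/1) · log₁₀(8.88/149) = 59.40 · log₁₀(0.0596)
= 59.40 · (-1.2248) = -72.75 mV

-73 mV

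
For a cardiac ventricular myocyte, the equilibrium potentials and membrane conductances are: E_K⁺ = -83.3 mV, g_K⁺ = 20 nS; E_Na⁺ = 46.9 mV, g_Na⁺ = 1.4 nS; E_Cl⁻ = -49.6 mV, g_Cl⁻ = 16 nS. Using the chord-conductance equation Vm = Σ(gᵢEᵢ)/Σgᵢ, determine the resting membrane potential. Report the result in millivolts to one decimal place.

Σ gᵢEᵢ = 20·(-83.3) + 1.4·(46.9) + 16·(-49.6) = -2393.94
Σ gᵢ = 20 + 1.4 + 16 = 37.4
Vm = -2393.94 / 37.4 = -64.01 mV

-64.0 mV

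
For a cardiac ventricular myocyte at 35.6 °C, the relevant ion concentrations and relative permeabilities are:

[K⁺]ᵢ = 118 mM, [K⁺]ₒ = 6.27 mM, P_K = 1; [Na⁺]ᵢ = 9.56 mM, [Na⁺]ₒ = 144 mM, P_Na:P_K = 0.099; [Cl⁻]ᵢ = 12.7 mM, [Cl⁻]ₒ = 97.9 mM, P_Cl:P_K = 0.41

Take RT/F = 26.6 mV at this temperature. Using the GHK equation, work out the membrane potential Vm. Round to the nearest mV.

Vm = 26.6 · ln[(Σ P·[cation]ₒ + Σ P·[anion]ᵢ) / (Σ P·[cation]ᵢ + Σ P·[anion]ₒ)]
Numerator = 1×6.27 + 0.099×144 + 0.41×12.7 = 25.73
Denominator = 1×118 + 0.099×9.56 + 0.41×97.9 = 159.1
Vm = 26.6 · ln(0.16176) = 26.6 × (-1.8217) = -48.46 mV

-48 mV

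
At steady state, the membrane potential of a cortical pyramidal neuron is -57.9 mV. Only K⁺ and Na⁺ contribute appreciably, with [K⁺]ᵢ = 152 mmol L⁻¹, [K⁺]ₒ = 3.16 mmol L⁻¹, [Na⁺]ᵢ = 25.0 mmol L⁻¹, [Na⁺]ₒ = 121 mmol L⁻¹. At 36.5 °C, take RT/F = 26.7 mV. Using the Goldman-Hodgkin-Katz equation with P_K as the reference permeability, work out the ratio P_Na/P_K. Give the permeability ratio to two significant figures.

0.12

Let α = P_Na/P_K. GHK: Vm = 26.7·ln[(Kₒ + α·Naₒ)/(Kᵢ + α·Naᵢ)].
e^(Vm/26.7) = e^(-57.9/26.7) = 0.11434
So 0.11434·(Kᵢ + α·Naᵢ) = Kₒ + α·Naₒ → α = (0.11434·152.0 − 3.16) / (121.0 − 0.11434·25.0)
α = (17.38 − 3.16) / (121.0 − 2.859) = 14.22/118.1 = 0.1204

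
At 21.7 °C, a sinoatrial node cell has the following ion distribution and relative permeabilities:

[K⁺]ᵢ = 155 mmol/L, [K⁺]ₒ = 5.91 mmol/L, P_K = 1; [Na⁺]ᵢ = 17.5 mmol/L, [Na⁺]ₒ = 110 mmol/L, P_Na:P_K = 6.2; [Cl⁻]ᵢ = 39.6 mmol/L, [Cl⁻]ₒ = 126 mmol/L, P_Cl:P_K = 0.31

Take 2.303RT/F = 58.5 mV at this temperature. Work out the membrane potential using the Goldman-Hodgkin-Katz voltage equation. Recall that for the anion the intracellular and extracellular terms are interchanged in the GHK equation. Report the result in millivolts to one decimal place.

21.3 mV

Vm = 58.5 · log₁₀[(Σ P·[cation]ₒ + Σ P·[anion]ᵢ) / (Σ P·[cation]ᵢ + Σ P·[anion]ₒ)]
Numerator = 1×5.91 + 6.2×110 + 0.31×39.6 = 700.2
Denominator = 1×155 + 6.2×17.5 + 0.31×126 = 302.6
Vm = 58.5 · log₁₀(2.3142) = 58.5 × (0.3644) = 21.32 mV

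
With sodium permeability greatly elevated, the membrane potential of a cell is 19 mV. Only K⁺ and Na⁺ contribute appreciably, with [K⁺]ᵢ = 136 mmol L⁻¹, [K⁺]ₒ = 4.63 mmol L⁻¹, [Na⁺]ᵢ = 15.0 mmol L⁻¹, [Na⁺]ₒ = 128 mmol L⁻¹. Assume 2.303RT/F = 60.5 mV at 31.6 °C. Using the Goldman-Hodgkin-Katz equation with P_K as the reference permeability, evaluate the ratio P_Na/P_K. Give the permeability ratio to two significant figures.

Let α = P_Na/P_K. GHK: Vm = 60.5·log₁₀[(Kₒ + α·Naₒ)/(Kᵢ + α·Naᵢ)].
10^(Vm/60.5) = 10^(19.0/60.5) = 2.0609
So 2.0609·(Kᵢ + α·Naᵢ) = Kₒ + α·Naₒ → α = (2.0609·136.0 − 4.63) / (128.0 − 2.0609·15.0)
α = (280.3 − 4.63) / (128.0 − 30.91) = 275.6/97.09 = 2.839

2.8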